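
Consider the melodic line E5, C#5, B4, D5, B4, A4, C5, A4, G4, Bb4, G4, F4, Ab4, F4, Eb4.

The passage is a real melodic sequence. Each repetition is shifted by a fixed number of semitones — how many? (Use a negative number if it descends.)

With a 3-note motive the entries are E5, D5, C5, Bb4, Ab4, each down a 2nd from the previous.
E5 to D5 spans -2 semitones.

-2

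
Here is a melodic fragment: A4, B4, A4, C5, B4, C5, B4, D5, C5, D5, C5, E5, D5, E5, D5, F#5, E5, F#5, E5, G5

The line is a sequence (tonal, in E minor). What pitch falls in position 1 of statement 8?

A5

Grouping in 4s, the 1st note of each cell is A4, B4, C5, D5, E5.
Carrying that up a 2nd forward: F#5 → G5 → A5.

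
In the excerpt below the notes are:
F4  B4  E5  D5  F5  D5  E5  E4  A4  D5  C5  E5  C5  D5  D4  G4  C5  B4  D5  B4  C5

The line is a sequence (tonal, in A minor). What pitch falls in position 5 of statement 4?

With 7-note cells, note 5 of each statement runs F5, E5, D5.
Each moves down a 2nd; the next is C5.

C5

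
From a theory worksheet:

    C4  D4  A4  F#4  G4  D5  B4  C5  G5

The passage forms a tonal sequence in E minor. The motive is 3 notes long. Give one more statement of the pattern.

The 3-note cells begin on C4, F#4, B4 — each up a 4th from the last.
So cell 4 is E5 F#5 C6.

E5 F#5 C6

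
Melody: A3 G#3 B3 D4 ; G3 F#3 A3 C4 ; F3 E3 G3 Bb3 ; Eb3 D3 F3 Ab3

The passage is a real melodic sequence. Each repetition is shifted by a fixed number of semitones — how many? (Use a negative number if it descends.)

Unit = 4 notes; the statements start on A3, G3, F3, Eb3, moving down a 2nd each time.
A3 to G3 spans -2 semitones.

-2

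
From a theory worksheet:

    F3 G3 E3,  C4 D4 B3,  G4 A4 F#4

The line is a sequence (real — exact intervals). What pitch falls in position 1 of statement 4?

D5

The unit is 3 notes. Position-1 pitches of the 3 shown cells: F3, C4, G4.
Each moves up a 5th; the next is D5.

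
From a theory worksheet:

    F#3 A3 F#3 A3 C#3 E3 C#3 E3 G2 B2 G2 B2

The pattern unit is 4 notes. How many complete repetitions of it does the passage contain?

3

12 notes in groups of 4 gives 12/4 = 3 statements.
Starts: F#3, C#3, G2 — each down a 4th.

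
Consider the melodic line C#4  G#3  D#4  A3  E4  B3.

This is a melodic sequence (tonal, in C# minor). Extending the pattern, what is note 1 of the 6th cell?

A4

The unit is 2 notes. Position-1 pitches of the 3 shown cells: C#4, D#4, E4.
Each moves up a 2nd. Continuing: F#4 → G#4 → A4.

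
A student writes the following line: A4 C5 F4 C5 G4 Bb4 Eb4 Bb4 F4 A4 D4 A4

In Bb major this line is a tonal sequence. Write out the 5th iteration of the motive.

D4 F4 Bb3 F4

Taking 4-note groups, the heads are A4, G4, F4: the pattern moves down a 2nd.
Extending down a 2nd: Eb4 → D4.
Statement 5 starts on D4 and keeps the same diatonic contour: D4 F4 Bb3 F4.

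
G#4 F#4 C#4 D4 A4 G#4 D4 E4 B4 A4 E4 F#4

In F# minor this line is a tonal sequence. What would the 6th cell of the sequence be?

Unit = 4 notes; the statements start on G#4, A4, B4, moving up a 2nd each time.
Continuing the starts: C#5 → D5 → E5.
From E5 the diatonic shape gives E5 D5 A4 B4.

E5 D5 A4 B4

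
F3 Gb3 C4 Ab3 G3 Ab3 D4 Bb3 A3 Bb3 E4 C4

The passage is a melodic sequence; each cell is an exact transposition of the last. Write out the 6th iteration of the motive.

D#4 E4 A#4 F#4

Taking 4-note groups, the heads are F3, G3, A3: the pattern moves up a 2nd.
Extending up a 2nd: B3 → C#4 → D#4.
From D#4 the exact shape gives D#4 E4 A#4 F#4.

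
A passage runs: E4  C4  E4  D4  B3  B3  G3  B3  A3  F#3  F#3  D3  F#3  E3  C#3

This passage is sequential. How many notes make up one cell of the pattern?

5

There are 15 notes; a 5-note unit gives 3 cells:
E4 C4 E4 D4 B3 | B3 G3 B3 A3 F#3 | F#3 D3 F#3 E3 C#3
Each cell is the previous one down a 4th — so the unit is 5 notes.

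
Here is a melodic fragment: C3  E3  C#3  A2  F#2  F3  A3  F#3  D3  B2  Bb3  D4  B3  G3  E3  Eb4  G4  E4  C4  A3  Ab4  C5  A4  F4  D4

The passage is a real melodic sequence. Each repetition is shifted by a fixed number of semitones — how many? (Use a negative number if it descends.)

5

Unit = 5 notes; the statements start on C3, F3, Bb3, Eb4, Ab4, moving up a 4th each time.
Counting half-steps from C3 to F3: 5.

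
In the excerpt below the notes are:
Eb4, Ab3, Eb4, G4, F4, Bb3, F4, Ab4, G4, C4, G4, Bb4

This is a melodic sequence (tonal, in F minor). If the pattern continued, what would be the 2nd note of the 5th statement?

Eb4

The unit is 4 notes. Position-2 pitches of the 3 shown cells: Ab3, Bb3, C4.
Carrying that up a 2nd forward: Db4 → Eb4.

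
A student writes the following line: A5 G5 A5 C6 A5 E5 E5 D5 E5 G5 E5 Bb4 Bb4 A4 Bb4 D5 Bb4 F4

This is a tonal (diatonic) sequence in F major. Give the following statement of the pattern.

F4 E4 F4 A4 F4 C4

Unit = 6 notes; the statements start on A5, E5, Bb4, moving down a 4th each time.
So cell 4 is F4 E4 F4 A4 F4 C4.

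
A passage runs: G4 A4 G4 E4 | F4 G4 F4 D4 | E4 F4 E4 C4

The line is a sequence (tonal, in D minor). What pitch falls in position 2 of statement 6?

With 4-note cells, note 2 of each statement runs A4, G4, F4.
Extending down a 2nd: E4 → D4 → C4.

C4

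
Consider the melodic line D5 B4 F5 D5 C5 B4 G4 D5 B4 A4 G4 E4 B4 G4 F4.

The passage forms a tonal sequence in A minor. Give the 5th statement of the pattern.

With a 5-note motive the entries are D5, B4, G4, each down a 3rd from the previous.
Continuing the starts: E4 → C4.
From C4 the diatonic shape gives C4 A3 E4 C4 B3.

C4 A3 E4 C4 B3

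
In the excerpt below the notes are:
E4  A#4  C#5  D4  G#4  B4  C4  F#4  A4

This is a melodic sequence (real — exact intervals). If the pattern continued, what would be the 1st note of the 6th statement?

Gb3

The unit is 3 notes. Position-1 pitches of the 3 shown cells: E4, D4, C4.
Each moves down a 2nd. Continuing: Bb3 → Ab3 → Gb3.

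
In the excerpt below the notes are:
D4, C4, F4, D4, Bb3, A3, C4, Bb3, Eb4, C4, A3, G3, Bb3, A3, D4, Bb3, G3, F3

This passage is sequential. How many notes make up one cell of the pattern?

6

18 notes total. Splitting into 3 groups of 6:
D4 C4 F4 D4 Bb3 A3 | C4 Bb3 Eb4 C4 A3 G3 | Bb3 A3 D4 Bb3 G3 F3
Every group is a transposition down a 2nd of the one before; no shorter unit works.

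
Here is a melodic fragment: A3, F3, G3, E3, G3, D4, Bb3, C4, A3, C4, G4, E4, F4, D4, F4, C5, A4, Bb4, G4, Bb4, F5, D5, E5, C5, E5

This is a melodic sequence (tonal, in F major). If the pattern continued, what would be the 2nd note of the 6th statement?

The unit is 5 notes. Position-2 pitches of the 5 shown cells: F3, Bb3, E4, A4, D5.
From D5, up a 4th gives G5.

G5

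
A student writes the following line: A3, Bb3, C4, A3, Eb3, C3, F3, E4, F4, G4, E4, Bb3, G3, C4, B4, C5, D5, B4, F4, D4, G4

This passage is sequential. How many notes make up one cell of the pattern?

21 notes total. Splitting into 3 groups of 7:
A3 Bb3 C4 A3 Eb3 C3 F3 | E4 F4 G4 E4 Bb3 G3 C4 | B4 C5 D5 B4 F4 D4 G4
Each cell is the previous one up a 5th — so the unit is 7 notes.

7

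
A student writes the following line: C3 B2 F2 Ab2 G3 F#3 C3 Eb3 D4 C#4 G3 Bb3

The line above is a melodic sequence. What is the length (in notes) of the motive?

There are 12 notes; a 4-note unit gives 3 cells:
C3 B2 F2 Ab2 | G3 F#3 C3 Eb3 | D4 C#4 G3 Bb3
Each cell is the previous one up a 5th — so the unit is 4 notes.

4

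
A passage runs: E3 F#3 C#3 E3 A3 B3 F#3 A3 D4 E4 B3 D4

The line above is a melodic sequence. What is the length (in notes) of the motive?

4

Try groups of 4 (3 cells in 12 notes):
E3 F#3 C#3 E3 | A3 B3 F#3 A3 | D4 E4 B3 D4
That's a consistent up a 4th shift per cell, and no other grouping gives one.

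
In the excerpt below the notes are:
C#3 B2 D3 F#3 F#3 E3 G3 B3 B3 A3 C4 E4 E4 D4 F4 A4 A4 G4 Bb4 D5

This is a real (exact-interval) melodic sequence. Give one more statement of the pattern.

Unit = 4 notes; the statements start on C#3, F#3, B3, E4, A4, moving up a 4th each time.
So cell 6 is D5 C5 Eb5 G5.

D5 C5 Eb5 G5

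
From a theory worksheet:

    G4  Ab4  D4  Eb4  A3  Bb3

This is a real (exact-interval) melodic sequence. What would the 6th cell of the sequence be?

Unit = 2 notes; the statements start on G4, D4, A3, moving down a 4th each time.
Continuing the starts: E3 → B2 → F#2.
From F#2 the exact shape gives F#2 G2.

F#2 G2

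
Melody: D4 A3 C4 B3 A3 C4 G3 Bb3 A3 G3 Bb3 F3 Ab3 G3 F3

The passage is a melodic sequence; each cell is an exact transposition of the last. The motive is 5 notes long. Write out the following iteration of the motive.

Ab3 Eb3 Gb3 F3 Eb3

Taking 5-note groups, the heads are D4, C4, Bb3: the pattern moves down a 2nd.
So cell 4 is Ab3 Eb3 Gb3 F3 Eb3.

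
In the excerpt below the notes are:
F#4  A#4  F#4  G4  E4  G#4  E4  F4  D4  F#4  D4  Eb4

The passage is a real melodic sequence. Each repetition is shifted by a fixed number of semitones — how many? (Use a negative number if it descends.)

-2

Unit = 4 notes; the statements start on F#4, E4, D4, moving down a 2nd each time.
F#4→E4 is 64 − 66 = -2 semitones.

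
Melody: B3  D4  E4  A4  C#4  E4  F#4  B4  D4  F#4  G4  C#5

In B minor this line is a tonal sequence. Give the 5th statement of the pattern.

F#4 A4 B4 E5

Taking 4-note groups, the heads are B3, C#4, D4: the pattern moves up a 2nd.
Carrying on: E4 → F#4.
From F#4 the diatonic shape gives F#4 A4 B4 E5.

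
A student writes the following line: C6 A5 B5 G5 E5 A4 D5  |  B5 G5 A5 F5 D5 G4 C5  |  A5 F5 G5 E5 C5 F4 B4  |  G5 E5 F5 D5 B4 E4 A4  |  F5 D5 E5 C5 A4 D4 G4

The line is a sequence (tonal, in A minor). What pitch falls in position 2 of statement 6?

With 7-note cells, note 2 of each statement runs A5, G5, F5, E5, D5.
One more down a 2nd gives C5.

C5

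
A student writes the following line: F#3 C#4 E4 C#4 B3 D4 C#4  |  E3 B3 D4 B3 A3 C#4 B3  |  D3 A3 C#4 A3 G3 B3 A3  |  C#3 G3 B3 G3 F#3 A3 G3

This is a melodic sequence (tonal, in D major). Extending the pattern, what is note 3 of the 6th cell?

G3

With 7-note cells, note 3 of each statement runs E4, D4, C#4, B3.
Extending down a 2nd: A3 → G3.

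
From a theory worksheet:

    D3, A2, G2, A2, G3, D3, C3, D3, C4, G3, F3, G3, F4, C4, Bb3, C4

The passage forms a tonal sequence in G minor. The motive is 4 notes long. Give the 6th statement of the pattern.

Taking 4-note groups, the heads are D3, G3, C4, F4: the pattern moves up a 4th.
Continuing the starts: Bb4 → Eb5.
From Eb5 the diatonic shape gives Eb5 Bb4 A4 Bb4.

Eb5 Bb4 A4 Bb4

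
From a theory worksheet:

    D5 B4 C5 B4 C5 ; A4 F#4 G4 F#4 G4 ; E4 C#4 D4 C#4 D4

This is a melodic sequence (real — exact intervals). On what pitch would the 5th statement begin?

The 5-note cells begin on D5, A4, E4 — each down a 4th from the last.
Continuing: B3 → F#3. Statement 5 starts on F#3.

F#3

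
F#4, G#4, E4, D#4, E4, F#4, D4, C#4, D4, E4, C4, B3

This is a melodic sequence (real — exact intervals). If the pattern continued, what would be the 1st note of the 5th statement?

The unit is 4 notes. Position-1 pitches of the 3 shown cells: F#4, E4, D4.
Extending down a 2nd: C4 → Bb3.

Bb3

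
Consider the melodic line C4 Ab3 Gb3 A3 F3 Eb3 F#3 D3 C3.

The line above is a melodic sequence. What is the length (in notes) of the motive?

Try groups of 3 (3 cells in 9 notes):
C4 Ab3 Gb3 | A3 F3 Eb3 | F#3 D3 C3
Each cell is the previous one down a 3rd — so the unit is 3 notes.

3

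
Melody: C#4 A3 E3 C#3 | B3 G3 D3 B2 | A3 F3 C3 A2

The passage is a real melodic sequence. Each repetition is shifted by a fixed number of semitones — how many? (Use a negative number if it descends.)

-2

Taking 4-note groups, the heads are C#4, B3, A3: the pattern moves down a 2nd.
Counting half-steps from C#4 to B3: -2.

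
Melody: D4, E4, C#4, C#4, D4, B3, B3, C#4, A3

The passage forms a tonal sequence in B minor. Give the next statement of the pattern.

The 3-note cells begin on D4, C#4, B3 — each down a 2nd from the last.
Statement 4 starts on A3 and keeps the same diatonic contour: A3 B3 G3.

A3 B3 G3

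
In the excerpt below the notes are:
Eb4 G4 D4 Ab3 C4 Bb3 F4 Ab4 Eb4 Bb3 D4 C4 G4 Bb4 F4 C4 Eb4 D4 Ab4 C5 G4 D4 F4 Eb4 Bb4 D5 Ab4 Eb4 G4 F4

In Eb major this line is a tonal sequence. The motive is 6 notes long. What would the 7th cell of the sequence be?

Taking 6-note groups, the heads are Eb4, F4, G4, Ab4, Bb4: the pattern moves up a 2nd.
Extending up a 2nd: C5 → D5.
Statement 7 starts on D5 and keeps the same diatonic contour: D5 F5 C5 G4 Bb4 Ab4.

D5 F5 C5 G4 Bb4 Ab4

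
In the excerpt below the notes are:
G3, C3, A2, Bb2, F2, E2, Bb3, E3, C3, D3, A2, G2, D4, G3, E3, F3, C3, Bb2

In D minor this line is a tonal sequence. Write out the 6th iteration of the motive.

Taking 6-note groups, the heads are G3, Bb3, D4: the pattern moves up a 3rd.
Continuing the starts: F4 → A4 → C5.
So cell 6 is C5 F4 D4 E4 Bb3 A3.

C5 F4 D4 E4 Bb3 A3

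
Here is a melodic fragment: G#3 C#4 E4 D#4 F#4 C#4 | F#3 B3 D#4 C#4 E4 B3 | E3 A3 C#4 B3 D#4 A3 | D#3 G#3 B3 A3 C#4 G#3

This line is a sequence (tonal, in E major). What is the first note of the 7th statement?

A2

With a 6-note motive the entries are G#3, F#3, E3, D#3, each down a 2nd from the previous.
Extending the heads down a 2nd: C#3 → B2 → A2.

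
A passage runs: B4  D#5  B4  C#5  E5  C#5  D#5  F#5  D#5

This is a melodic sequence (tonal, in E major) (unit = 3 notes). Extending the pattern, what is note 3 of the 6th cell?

G#5

With 3-note cells, note 3 of each statement runs B4, C#5, D#5.
Each moves up a 2nd. Continuing: E5 → F#5 → G#5.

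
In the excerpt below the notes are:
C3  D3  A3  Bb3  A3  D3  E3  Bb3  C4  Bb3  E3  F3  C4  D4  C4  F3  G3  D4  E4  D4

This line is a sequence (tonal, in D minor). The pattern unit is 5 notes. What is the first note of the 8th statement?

The 5-note cells begin on C3, D3, E3, F3 — each up a 2nd from the last.
Extending the heads up a 2nd: G3 → A3 → Bb3 → C4.

C4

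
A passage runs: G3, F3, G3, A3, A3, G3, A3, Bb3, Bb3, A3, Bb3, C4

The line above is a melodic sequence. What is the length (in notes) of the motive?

Try groups of 4 (3 cells in 12 notes):
G3 F3 G3 A3 | A3 G3 A3 Bb3 | Bb3 A3 Bb3 C4
That's a consistent up a 2nd shift per cell, and no other grouping gives one.

4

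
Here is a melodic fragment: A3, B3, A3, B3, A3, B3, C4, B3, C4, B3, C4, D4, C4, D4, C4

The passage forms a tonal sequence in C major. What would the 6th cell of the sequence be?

F4 G4 F4 G4 F4

Unit = 5 notes; the statements start on A3, B3, C4, moving up a 2nd each time.
Extending up a 2nd: D4 → E4 → F4.
From F4 the diatonic shape gives F4 G4 F4 G4 F4.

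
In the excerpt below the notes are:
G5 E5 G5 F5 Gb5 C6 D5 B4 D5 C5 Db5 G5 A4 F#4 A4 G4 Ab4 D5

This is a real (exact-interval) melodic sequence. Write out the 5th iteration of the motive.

B3 G#3 B3 A3 Bb3 E4

Unit = 6 notes; the statements start on G5, D5, A4, moving down a 4th each time.
Continuing the starts: E4 → B3.
Statement 5 starts on B3 and keeps the same exact contour: B3 G#3 B3 A3 Bb3 E4.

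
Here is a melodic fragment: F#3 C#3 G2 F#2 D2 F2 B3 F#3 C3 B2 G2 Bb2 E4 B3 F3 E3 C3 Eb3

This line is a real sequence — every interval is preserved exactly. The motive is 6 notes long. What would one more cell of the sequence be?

The 6-note cells begin on F#3, B3, E4 — each up a 4th from the last.
So cell 4 is A4 E4 Bb3 A3 F3 Ab3.

A4 E4 Bb3 A3 F3 Ab3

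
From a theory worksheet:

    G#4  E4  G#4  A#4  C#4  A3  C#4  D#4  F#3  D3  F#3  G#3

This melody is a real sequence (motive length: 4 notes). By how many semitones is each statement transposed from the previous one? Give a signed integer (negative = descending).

Unit = 4 notes; the statements start on G#4, C#4, F#3, moving down a 5th each time.
G#4→C#4 is 61 − 68 = -7 semitones.

-7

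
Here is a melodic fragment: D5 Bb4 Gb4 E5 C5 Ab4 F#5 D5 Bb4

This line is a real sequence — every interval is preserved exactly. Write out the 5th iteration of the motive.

A#5 F#5 D5

Unit = 3 notes; the statements start on D5, E5, F#5, moving up a 2nd each time.
Continuing the starts: G#5 → A#5.
From A#5 the exact shape gives A#5 F#5 D5.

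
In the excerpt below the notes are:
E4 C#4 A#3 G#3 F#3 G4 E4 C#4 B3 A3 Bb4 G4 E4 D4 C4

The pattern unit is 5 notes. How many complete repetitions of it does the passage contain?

15 notes in groups of 5 gives 15/5 = 3 statements.
Starts: E4, G4, Bb4 — each up a 3rd.

3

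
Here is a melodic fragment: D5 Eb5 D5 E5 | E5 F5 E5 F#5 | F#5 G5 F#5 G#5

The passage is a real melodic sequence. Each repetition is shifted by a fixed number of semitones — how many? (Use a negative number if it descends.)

2

Taking 4-note groups, the heads are D5, E5, F#5: the pattern moves up a 2nd.
D5→E5 is 76 − 74 = 2 semitones.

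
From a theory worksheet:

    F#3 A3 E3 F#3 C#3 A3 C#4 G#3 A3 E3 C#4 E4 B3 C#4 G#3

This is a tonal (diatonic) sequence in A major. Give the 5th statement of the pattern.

With a 5-note motive the entries are F#3, A3, C#4, each up a 3rd from the previous.
Carrying on: E4 → G#4.
Statement 5 starts on G#4 and keeps the same diatonic contour: G#4 B4 F#4 G#4 D4.

G#4 B4 F#4 G#4 D4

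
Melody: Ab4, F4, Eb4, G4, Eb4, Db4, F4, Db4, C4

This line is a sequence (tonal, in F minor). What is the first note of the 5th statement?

The 3-note cells begin on Ab4, G4, F4 — each down a 2nd from the last.
Continuing: Eb4 → Db4. Statement 5 starts on Db4.

Db4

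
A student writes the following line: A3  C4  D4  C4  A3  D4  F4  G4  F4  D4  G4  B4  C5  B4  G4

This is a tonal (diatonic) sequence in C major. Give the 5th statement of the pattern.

The 5-note cells begin on A3, D4, G4 — each up a 4th from the last.
Extending up a 4th: C5 → F5.
Statement 5 starts on F5 and keeps the same diatonic contour: F5 A5 B5 A5 F5.

F5 A5 B5 A5 F5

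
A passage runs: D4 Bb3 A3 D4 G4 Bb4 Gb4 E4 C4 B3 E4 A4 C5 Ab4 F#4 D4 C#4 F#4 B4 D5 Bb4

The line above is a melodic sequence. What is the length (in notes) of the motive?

There are 21 notes; a 7-note unit gives 3 cells:
D4 Bb3 A3 D4 G4 Bb4 Gb4 | E4 C4 B3 E4 A4 C5 Ab4 | F#4 D4 C#4 F#4 B4 D5 Bb4
Every group is a transposition up a 2nd of the one before; no shorter unit works.

7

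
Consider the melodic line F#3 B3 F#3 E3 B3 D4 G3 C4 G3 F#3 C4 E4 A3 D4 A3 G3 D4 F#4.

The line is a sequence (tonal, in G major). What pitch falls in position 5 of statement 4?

With 6-note cells, note 5 of each statement runs B3, C4, D4.
Each moves up a 2nd; the next is E4.

E4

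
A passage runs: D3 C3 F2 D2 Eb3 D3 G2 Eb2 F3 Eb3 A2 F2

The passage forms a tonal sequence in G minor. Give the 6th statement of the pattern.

Taking 4-note groups, the heads are D3, Eb3, F3: the pattern moves up a 2nd.
Extending up a 2nd: G3 → A3 → Bb3.
From Bb3 the diatonic shape gives Bb3 A3 D3 Bb2.

Bb3 A3 D3 Bb2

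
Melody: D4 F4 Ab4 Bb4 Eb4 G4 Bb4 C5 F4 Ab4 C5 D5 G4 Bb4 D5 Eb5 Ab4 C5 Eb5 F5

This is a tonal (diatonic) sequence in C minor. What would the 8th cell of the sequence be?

Unit = 4 notes; the statements start on D4, Eb4, F4, G4, Ab4, moving up a 2nd each time.
Extending up a 2nd: Bb4 → C5 → D5.
From D5 the diatonic shape gives D5 F5 Ab5 Bb5.

D5 F5 Ab5 Bb5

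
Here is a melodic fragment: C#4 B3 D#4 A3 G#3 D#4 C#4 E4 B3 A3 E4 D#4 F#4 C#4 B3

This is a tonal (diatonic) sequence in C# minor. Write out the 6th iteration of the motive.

A4 G#4 B4 F#4 E4

Unit = 5 notes; the statements start on C#4, D#4, E4, moving up a 2nd each time.
Extending up a 2nd: F#4 → G#4 → A4.
So cell 6 is A4 G#4 B4 F#4 E4.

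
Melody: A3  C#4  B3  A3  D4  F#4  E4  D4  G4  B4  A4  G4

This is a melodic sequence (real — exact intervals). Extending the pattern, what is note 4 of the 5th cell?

F5

The unit is 4 notes. Position-4 pitches of the 3 shown cells: A3, D4, G4.
Each moves up a 4th. Continuing: C5 → F5.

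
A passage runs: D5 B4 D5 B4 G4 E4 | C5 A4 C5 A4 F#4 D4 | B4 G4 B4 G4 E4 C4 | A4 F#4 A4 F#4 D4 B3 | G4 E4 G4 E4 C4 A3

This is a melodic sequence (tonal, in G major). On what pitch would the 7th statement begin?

E4

Taking 6-note groups, the heads are D5, C5, B4, A4, G4: the pattern moves down a 2nd.
Extending the heads down a 2nd: F#4 → E4.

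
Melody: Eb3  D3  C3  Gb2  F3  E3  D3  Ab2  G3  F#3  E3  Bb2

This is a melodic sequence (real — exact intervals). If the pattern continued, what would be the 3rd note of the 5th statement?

G#3

The unit is 4 notes. Position-3 pitches of the 3 shown cells: C3, D3, E3.
Each moves up a 2nd. Continuing: F#3 → G#3.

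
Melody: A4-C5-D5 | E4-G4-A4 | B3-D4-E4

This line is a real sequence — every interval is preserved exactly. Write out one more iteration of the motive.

The 3-note cells begin on A4, E4, B3 — each down a 4th from the last.
Statement 4 starts on F#3 and keeps the same exact contour: F#3 A3 B3.

F#3 A3 B3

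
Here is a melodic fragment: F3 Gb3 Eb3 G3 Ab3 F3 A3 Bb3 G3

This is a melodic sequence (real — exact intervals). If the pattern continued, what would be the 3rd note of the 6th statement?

C#4

With 3-note cells, note 3 of each statement runs Eb3, F3, G3.
Carrying that up a 2nd forward: A3 → B3 → C#4.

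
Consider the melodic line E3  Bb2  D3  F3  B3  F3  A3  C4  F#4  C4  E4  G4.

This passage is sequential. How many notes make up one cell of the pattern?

12 notes total. Splitting into 3 groups of 4:
E3 Bb2 D3 F3 | B3 F3 A3 C4 | F#4 C4 E4 G4
Each cell is the previous one up a 5th — so the unit is 4 notes.

4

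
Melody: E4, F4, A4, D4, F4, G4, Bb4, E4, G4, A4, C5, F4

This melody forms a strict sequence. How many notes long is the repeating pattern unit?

12 notes total. Splitting into 3 groups of 4:
E4 F4 A4 D4 | F4 G4 Bb4 E4 | G4 A4 C5 F4
Each cell is the previous one up a 2nd — so the unit is 4 notes.

4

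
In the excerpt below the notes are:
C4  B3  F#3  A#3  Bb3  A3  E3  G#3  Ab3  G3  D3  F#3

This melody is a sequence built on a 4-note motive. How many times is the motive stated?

3

12 notes in groups of 4 gives 12/4 = 3 statements.
Starts: C4, Bb3, Ab3 — each down a 2nd.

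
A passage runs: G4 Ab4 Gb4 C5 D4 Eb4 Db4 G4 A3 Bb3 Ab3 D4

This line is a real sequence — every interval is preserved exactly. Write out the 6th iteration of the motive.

F#2 G2 F2 B2

With a 4-note motive the entries are G4, D4, A3, each down a 4th from the previous.
Carrying on: E3 → B2 → F#2.
From F#2 the exact shape gives F#2 G2 F2 B2.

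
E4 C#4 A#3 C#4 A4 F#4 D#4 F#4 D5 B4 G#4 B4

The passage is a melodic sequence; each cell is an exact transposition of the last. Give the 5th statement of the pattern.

Taking 4-note groups, the heads are E4, A4, D5: the pattern moves up a 4th.
Extending up a 4th: G5 → C6.
Statement 5 starts on C6 and keeps the same exact contour: C6 A5 F#5 A5.

C6 A5 F#5 A5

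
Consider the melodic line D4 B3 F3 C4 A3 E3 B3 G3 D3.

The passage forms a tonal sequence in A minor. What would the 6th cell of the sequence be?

The 3-note cells begin on D4, C4, B3 — each down a 2nd from the last.
Extending down a 2nd: A3 → G3 → F3.
From F3 the diatonic shape gives F3 D3 A2.

F3 D3 A2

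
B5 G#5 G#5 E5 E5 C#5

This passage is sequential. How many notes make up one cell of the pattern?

2

There are 6 notes; a 2-note unit gives 3 cells:
B5 G#5 | G#5 E5 | E5 C#5
Every group is a transposition down a 3rd of the one before; no shorter unit works.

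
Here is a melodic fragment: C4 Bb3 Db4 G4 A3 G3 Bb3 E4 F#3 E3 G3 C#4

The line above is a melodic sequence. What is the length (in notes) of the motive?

4

There are 12 notes; a 4-note unit gives 3 cells:
C4 Bb3 Db4 G4 | A3 G3 Bb3 E4 | F#3 E3 G3 C#4
Each cell is the previous one down a 3rd — so the unit is 4 notes.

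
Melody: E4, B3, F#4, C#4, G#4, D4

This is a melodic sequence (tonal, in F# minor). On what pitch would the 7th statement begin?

Taking 2-note groups, the heads are E4, F#4, G#4: the pattern moves up a 2nd.
Continuing: A4 → B4 → C#5 → D5. Statement 7 starts on D5.

D5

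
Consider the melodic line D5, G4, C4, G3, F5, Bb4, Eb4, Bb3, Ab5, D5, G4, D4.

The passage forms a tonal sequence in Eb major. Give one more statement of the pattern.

The 4-note cells begin on D5, F5, Ab5 — each up a 3rd from the last.
From C6 the diatonic shape gives C6 F5 Bb4 F4.

C6 F5 Bb4 F4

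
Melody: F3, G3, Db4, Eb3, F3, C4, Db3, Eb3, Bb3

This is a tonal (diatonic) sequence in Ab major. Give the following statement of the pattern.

C3 Db3 Ab3

Unit = 3 notes; the statements start on F3, Eb3, Db3, moving down a 2nd each time.
Statement 4 starts on C3 and keeps the same diatonic contour: C3 Db3 Ab3.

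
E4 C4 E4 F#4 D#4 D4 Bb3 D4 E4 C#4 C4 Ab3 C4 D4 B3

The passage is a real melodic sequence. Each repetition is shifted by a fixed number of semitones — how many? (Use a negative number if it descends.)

-2

Unit = 5 notes; the statements start on E4, D4, C4, moving down a 2nd each time.
E4 to D4 spans -2 semitones.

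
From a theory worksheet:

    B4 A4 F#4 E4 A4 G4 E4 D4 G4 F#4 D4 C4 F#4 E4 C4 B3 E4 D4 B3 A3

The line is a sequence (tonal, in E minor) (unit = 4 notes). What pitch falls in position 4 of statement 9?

D3

The unit is 4 notes. Position-4 pitches of the 5 shown cells: E4, D4, C4, B3, A3.
Extending down a 2nd: G3 → F#3 → E3 → D3.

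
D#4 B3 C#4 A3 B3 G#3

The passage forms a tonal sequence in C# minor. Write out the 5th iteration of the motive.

G#3 E3

Taking 2-note groups, the heads are D#4, C#4, B3: the pattern moves down a 2nd.
Carrying on: A3 → G#3.
So cell 5 is G#3 E3.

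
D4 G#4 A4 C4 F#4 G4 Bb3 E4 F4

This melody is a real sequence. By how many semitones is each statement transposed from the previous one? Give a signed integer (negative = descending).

-2

Unit = 3 notes; the statements start on D4, C4, Bb3, moving down a 2nd each time.
D4→C4 is 60 − 62 = -2 semitones.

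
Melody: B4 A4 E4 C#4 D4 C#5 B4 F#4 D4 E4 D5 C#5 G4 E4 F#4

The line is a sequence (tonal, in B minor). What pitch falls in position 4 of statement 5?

G4

With 5-note cells, note 4 of each statement runs C#4, D4, E4.
Each moves up a 2nd. Continuing: F#4 → G4.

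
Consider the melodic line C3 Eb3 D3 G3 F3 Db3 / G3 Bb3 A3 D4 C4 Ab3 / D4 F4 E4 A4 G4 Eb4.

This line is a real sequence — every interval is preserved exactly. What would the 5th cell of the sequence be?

E5 G5 F#5 B5 A5 F5

The 6-note cells begin on C3, G3, D4 — each up a 5th from the last.
Continuing the starts: A4 → E5.
From E5 the exact shape gives E5 G5 F#5 B5 A5 F5.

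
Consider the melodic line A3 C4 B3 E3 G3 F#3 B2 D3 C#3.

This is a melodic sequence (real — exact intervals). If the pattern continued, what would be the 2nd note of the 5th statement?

With 3-note cells, note 2 of each statement runs C4, G3, D3.
Extending down a 4th: A2 → E2.

E2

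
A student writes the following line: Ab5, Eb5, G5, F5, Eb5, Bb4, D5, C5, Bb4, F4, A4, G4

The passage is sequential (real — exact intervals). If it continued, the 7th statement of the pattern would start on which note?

Unit = 4 notes; the statements start on Ab5, Eb5, Bb4, moving down a 4th each time.
Continuing: F4 → C4 → G3 → D3. Statement 7 starts on D3.

D3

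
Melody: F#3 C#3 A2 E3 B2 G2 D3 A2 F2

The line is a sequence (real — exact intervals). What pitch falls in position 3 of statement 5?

With 3-note cells, note 3 of each statement runs A2, G2, F2.
Each moves down a 2nd. Continuing: Eb2 → Db2.

Db2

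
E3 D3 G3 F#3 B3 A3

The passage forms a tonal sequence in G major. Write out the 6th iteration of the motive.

A4 G4

Taking 2-note groups, the heads are E3, G3, B3: the pattern moves up a 3rd.
Extending up a 3rd: D4 → F#4 → A4.
From A4 the diatonic shape gives A4 G4.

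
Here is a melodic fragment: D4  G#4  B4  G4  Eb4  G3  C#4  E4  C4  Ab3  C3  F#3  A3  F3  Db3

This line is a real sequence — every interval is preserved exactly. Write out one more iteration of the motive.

Taking 5-note groups, the heads are D4, G3, C3: the pattern moves down a 5th.
Statement 4 starts on F2 and keeps the same exact contour: F2 B2 D3 Bb2 Gb2.

F2 B2 D3 Bb2 Gb2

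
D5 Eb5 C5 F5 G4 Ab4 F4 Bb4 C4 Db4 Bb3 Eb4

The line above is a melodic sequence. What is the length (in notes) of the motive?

4

Try groups of 4 (3 cells in 12 notes):
D5 Eb5 C5 F5 | G4 Ab4 F4 Bb4 | C4 Db4 Bb3 Eb4
Every group is a transposition down a 5th of the one before; no shorter unit works.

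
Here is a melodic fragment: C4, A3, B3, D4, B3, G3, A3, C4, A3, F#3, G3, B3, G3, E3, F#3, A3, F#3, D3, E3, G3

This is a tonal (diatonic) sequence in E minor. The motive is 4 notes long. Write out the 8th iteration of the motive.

C3 A2 B2 D3

The 4-note cells begin on C4, B3, A3, G3, F#3 — each down a 2nd from the last.
Carrying on: E3 → D3 → C3.
From C3 the diatonic shape gives C3 A2 B2 D3.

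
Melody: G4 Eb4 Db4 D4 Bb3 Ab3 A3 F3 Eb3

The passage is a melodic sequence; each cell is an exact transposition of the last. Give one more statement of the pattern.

E3 C3 Bb2

Taking 3-note groups, the heads are G4, D4, A3: the pattern moves down a 4th.
So cell 4 is E3 C3 Bb2.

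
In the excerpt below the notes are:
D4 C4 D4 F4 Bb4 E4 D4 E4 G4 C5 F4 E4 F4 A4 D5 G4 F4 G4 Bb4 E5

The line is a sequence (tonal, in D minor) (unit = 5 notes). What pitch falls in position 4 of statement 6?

D5

With 5-note cells, note 4 of each statement runs F4, G4, A4, Bb4.
Carrying that up a 2nd forward: C5 → D5.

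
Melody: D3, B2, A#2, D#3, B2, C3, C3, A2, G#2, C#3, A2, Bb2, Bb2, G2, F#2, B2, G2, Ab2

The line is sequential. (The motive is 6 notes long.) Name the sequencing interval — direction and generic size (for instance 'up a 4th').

down a 2nd

Taking 6-note groups, the heads are D3, C3, Bb2: the pattern moves down a 2nd.
From D3 to C3: down a 2nd.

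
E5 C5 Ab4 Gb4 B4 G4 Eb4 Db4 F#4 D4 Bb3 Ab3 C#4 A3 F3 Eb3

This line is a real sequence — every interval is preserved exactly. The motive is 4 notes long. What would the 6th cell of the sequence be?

D#3 B2 G2 F2

Unit = 4 notes; the statements start on E5, B4, F#4, C#4, moving down a 4th each time.
Continuing the starts: G#3 → D#3.
From D#3 the exact shape gives D#3 B2 G2 F2.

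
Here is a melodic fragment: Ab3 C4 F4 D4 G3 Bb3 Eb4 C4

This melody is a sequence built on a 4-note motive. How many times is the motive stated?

2

8 notes in groups of 4 gives 8/4 = 2 statements.
Starts: Ab3, G3 — each down a 2nd.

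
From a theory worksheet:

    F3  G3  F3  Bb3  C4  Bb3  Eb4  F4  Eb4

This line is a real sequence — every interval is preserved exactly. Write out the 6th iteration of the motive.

Taking 3-note groups, the heads are F3, Bb3, Eb4: the pattern moves up a 4th.
Carrying on: Ab4 → Db5 → Gb5.
So cell 6 is Gb5 Ab5 Gb5.

Gb5 Ab5 Gb5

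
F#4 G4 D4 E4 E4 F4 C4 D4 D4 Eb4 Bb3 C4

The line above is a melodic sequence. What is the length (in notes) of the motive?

4

Try groups of 4 (3 cells in 12 notes):
F#4 G4 D4 E4 | E4 F4 C4 D4 | D4 Eb4 Bb3 C4
That's a consistent down a 2nd shift per cell, and no other grouping gives one.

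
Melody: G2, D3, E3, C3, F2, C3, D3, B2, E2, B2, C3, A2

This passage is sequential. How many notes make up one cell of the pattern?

4

Try groups of 4 (3 cells in 12 notes):
G2 D3 E3 C3 | F2 C3 D3 B2 | E2 B2 C3 A2
Each cell is the previous one down a 2nd — so the unit is 4 notes.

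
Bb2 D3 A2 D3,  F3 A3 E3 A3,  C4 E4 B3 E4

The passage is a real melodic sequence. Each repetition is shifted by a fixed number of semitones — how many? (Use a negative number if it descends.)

7

With a 4-note motive the entries are Bb2, F3, C4, each up a 5th from the previous.
Bb2→F3 is 53 − 46 = 7 semitones.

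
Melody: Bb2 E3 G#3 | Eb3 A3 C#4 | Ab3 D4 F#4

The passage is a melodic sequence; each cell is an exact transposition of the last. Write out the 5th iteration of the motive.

Taking 3-note groups, the heads are Bb2, Eb3, Ab3: the pattern moves up a 4th.
Continuing the starts: Db4 → Gb4.
From Gb4 the exact shape gives Gb4 C5 E5.

Gb4 C5 E5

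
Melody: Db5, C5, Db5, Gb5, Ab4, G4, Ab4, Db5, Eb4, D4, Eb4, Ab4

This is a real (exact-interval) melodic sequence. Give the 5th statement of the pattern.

F3 E3 F3 Bb3

Unit = 4 notes; the statements start on Db5, Ab4, Eb4, moving down a 4th each time.
Carrying on: Bb3 → F3.
So cell 5 is F3 E3 F3 Bb3.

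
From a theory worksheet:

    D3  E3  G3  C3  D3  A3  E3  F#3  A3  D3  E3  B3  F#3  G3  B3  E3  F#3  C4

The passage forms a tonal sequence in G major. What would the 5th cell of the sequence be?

A3 B3 D4 G3 A3 E4

Taking 6-note groups, the heads are D3, E3, F#3: the pattern moves up a 2nd.
Extending up a 2nd: G3 → A3.
Statement 5 starts on A3 and keeps the same diatonic contour: A3 B3 D4 G3 A3 E4.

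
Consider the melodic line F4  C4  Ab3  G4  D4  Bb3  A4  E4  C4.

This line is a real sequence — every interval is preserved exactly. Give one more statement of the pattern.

With a 3-note motive the entries are F4, G4, A4, each up a 2nd from the previous.
From B4 the exact shape gives B4 F#4 D4.

B4 F#4 D4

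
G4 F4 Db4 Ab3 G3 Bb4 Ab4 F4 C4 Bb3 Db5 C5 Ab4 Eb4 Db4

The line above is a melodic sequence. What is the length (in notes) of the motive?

There are 15 notes; a 5-note unit gives 3 cells:
G4 F4 Db4 Ab3 G3 | Bb4 Ab4 F4 C4 Bb3 | Db5 C5 Ab4 Eb4 Db4
Each cell is the previous one up a 3rd — so the unit is 5 notes.

5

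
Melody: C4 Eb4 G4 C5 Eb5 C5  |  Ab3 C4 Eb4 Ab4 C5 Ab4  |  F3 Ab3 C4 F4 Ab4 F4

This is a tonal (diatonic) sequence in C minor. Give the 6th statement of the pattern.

G2 Bb2 D3 G3 Bb3 G3

With a 6-note motive the entries are C4, Ab3, F3, each down a 3rd from the previous.
Carrying on: D3 → Bb2 → G2.
From G2 the diatonic shape gives G2 Bb2 D3 G3 Bb3 G3.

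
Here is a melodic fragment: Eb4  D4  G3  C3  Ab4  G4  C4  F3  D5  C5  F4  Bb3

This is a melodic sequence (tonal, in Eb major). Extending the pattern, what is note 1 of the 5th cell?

Grouping in 4s, the 1st note of each cell is Eb4, Ab4, D5.
Each moves up a 4th. Continuing: G5 → C6.

C6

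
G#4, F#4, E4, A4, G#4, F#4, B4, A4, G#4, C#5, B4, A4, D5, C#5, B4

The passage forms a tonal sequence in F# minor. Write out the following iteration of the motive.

The 3-note cells begin on G#4, A4, B4, C#5, D5 — each up a 2nd from the last.
Statement 6 starts on E5 and keeps the same diatonic contour: E5 D5 C#5.

E5 D5 C#5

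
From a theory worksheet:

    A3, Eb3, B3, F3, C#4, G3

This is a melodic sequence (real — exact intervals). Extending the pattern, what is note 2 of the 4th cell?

A3

The unit is 2 notes. Position-2 pitches of the 3 shown cells: Eb3, F3, G3.
One more up a 2nd gives A3.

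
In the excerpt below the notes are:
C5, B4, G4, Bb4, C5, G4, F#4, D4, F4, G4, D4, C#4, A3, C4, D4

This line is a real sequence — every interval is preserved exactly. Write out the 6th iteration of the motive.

B2 A#2 F#2 A2 B2

With a 5-note motive the entries are C5, G4, D4, each down a 4th from the previous.
Extending down a 4th: A3 → E3 → B2.
So cell 6 is B2 A#2 F#2 A2 B2.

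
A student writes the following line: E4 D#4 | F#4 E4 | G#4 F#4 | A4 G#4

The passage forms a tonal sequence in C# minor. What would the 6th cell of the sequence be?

With a 2-note motive the entries are E4, F#4, G#4, A4, each up a 2nd from the previous.
Continuing the starts: B4 → C#5.
Statement 6 starts on C#5 and keeps the same diatonic contour: C#5 B4.

C#5 B4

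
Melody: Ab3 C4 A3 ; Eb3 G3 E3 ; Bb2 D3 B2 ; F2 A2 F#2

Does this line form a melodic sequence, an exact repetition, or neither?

sequence

Each 3-note cell is the previous one transposed down a 4th.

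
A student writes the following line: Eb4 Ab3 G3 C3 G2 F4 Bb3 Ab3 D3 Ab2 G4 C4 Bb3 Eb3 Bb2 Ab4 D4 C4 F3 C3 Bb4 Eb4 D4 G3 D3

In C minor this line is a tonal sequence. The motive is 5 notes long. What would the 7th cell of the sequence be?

Unit = 5 notes; the statements start on Eb4, F4, G4, Ab4, Bb4, moving up a 2nd each time.
Carrying on: C5 → D5.
From D5 the diatonic shape gives D5 G4 F4 Bb3 F3.

D5 G4 F4 Bb3 F3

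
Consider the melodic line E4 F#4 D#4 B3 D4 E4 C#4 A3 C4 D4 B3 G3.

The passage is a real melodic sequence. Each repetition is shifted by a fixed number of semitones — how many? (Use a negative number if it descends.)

-2

With a 4-note motive the entries are E4, D4, C4, each down a 2nd from the previous.
Counting half-steps from E4 to D4: -2.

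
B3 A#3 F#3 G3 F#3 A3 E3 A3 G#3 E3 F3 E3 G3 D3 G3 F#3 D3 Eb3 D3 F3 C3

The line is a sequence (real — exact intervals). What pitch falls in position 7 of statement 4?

Bb2

With 7-note cells, note 7 of each statement runs E3, D3, C3.
From C3, down a 2nd gives Bb2.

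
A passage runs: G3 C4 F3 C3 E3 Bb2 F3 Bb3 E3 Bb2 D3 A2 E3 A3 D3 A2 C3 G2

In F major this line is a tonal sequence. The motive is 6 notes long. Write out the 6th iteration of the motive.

The 6-note cells begin on G3, F3, E3 — each down a 2nd from the last.
Continuing the starts: D3 → C3 → Bb2.
So cell 6 is Bb2 E3 A2 E2 G2 D2.

Bb2 E3 A2 E2 G2 D2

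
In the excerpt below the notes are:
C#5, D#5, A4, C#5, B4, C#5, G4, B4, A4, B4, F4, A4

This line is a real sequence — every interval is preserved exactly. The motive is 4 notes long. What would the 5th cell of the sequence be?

Unit = 4 notes; the statements start on C#5, B4, A4, moving down a 2nd each time.
Continuing the starts: G4 → F4.
So cell 5 is F4 G4 Db4 F4.

F4 G4 Db4 F4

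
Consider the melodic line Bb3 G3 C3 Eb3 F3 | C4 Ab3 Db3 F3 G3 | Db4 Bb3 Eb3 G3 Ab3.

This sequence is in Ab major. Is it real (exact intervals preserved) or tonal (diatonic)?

Every note is diatonic to Ab major.
Cell 1 has -3 semitones from note 1 to 2, but cell 2 has -4 — the interval quality changes while the contour stays the same, which is the hallmark of a tonal sequence.

tonal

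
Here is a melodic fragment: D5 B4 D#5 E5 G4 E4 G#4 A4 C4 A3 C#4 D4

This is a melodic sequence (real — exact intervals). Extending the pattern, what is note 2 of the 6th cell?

C2

The unit is 4 notes. Position-2 pitches of the 3 shown cells: B4, E4, A3.
Extending down a 5th: D3 → G2 → C2.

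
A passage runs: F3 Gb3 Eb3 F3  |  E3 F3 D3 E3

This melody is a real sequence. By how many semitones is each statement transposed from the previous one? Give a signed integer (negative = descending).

-1

Taking 4-note groups, the heads are F3, E3: the pattern moves down a 2nd.
F3 to E3 spans -1 semitones.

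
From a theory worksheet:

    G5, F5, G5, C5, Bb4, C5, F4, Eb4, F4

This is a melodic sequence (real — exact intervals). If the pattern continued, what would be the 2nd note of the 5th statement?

Db3

Grouping in 3s, the 2nd note of each cell is F5, Bb4, Eb4.
Carrying that down a 5th forward: Ab3 → Db3.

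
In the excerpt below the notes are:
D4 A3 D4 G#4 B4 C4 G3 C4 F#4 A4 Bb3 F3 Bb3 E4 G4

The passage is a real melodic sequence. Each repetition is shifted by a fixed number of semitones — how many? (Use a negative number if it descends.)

The 5-note cells begin on D4, C4, Bb3 — each down a 2nd from the last.
D4→C4 is 60 − 62 = -2 semitones.

-2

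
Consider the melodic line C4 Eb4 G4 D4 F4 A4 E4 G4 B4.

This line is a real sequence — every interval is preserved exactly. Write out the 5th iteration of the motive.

Taking 3-note groups, the heads are C4, D4, E4: the pattern moves up a 2nd.
Continuing the starts: F#4 → G#4.
Statement 5 starts on G#4 and keeps the same exact contour: G#4 B4 D#5.

G#4 B4 D#5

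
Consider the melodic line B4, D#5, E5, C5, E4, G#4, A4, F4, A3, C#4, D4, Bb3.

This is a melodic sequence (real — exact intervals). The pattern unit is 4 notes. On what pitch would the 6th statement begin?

With a 4-note motive the entries are B4, E4, A3, each down a 5th from the previous.
Extending the heads down a 5th: D3 → G2 → C2.

C2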